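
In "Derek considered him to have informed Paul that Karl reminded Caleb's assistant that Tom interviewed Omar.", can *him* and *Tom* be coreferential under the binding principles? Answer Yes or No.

*Tom* is an R-expression; Principle C requires it to be free (not bound by any c-commanding expression).
— him: subject of the clause headed by 'informed'; the pronoun c-commands the R-expression — coreference blocked (Principle C).

No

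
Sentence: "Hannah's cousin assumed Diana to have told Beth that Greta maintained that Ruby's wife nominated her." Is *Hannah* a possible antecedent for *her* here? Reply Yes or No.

*her* is a pronoun; Principle B requires it to be free in its binding domain — the clause headed by 'nominated'.
— Hannah: possessor inside the subject DP of the matrix clause; does not c-command the pronoun — Principle B does not apply; allowed.

Yes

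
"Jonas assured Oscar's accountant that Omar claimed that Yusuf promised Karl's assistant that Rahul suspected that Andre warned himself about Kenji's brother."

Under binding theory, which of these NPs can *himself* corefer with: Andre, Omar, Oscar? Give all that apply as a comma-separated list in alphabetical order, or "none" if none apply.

*himself* is a reflexive; Principle A requires it to be bound within its binding domain — the clause headed by 'warned'.
— Andre: subject of the clause headed by 'warned'; c-commands the reflexive within its binding domain — allowed (Principle A).
— Omar: subject of the clause headed by 'claimed'; c-commands the reflexive but lies outside its binding domain — cannot bind it (Principle A).
— Oscar: possessor inside the object DP of the matrix clause; does not c-command the reflexive — cannot bind it (Principle A).

Andre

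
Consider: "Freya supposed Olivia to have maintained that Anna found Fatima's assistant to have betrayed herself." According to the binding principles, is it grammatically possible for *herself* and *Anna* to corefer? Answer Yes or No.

No

*herself* is a reflexive; Principle A requires it to be bound within its binding domain — the clause headed by 'betrayed'.
— Anna: subject of the clause headed by 'found'; c-commands the reflexive but lies outside its binding domain — cannot bind it (Principle A).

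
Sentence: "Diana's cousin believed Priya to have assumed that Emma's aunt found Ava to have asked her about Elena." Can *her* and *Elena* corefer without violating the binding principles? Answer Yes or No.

*Elena* is an R-expression; Principle C requires it to be free (not bound by any c-commanding expression).
— her: object of the clause headed by 'asked'; the pronoun c-commands the R-expression — coreference blocked (Principle C).

No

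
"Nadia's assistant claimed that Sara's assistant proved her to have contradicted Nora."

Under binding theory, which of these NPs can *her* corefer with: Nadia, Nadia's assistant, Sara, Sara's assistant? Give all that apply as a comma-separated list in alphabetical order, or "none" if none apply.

Nadia, Nadia's assistant, Sara

*her* is a pronoun; Principle B requires it to be free in its binding domain — the clause headed by 'proved'.
— Nadia: possessor inside the subject DP of the matrix clause; does not c-command the pronoun — Principle B does not apply; allowed.
— Nadia's assistant: subject of the matrix clause; c-commands the pronoun but lies outside its binding domain — allowed.
— Sara: possessor inside the subject DP of the clause headed by 'proved'; does not c-command the pronoun — Principle B does not apply; allowed.
— Sara's assistant: subject of the clause headed by 'proved'; c-commands the pronoun within its binding domain — blocked (Principle B).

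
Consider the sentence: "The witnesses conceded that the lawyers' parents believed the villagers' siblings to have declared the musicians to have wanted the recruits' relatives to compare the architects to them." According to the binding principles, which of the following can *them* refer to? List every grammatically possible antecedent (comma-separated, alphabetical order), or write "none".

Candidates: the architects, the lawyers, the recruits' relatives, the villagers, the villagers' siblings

the lawyers, the villagers, the villagers' siblings

*them* is a pronoun; Principle B requires it to be free in its binding domain — the clause headed by 'compare'.
— the architects: object of the clause headed by 'compare'; c-commands the pronoun within its binding domain — blocked (Principle B).
— the lawyers: possessor inside the subject DP of the clause headed by 'believed'; does not c-command the pronoun — Principle B does not apply; allowed.
— the recruits' relatives: subject of the clause headed by 'compare'; c-commands the pronoun within its binding domain — blocked (Principle B).
— the villagers: possessor inside the subject DP of the clause headed by 'declared'; does not c-command the pronoun — Principle B does not apply; allowed.
— the villagers' siblings: subject of the clause headed by 'declared'; c-commands the pronoun but lies outside its binding domain — allowed.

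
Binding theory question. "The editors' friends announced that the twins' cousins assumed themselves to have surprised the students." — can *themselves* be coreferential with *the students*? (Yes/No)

No

*themselves* is a reflexive; Principle A requires it to be bound within its binding domain — the clause headed by 'assumed'.
— the students: object of the clause headed by 'surprised'; does not c-command the reflexive — cannot bind it (Principle A).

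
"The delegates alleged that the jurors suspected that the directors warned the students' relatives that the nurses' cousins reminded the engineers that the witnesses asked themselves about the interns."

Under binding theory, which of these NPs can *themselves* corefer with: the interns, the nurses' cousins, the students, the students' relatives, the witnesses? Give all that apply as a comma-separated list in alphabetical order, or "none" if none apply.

the witnesses

*themselves* is a reflexive; Principle A requires it to be bound within its binding domain — the clause headed by 'asked'.
— the interns: second object of the clause headed by 'asked'; does not c-command the reflexive — cannot bind it (Principle A).
— the nurses' cousins: subject of the clause headed by 'reminded'; c-commands the reflexive but lies outside its binding domain — cannot bind it (Principle A).
— the students: possessor inside the object DP of the clause headed by 'warned'; does not c-command the reflexive — cannot bind it (Principle A).
— the students' relatives: object of the clause headed by 'warned'; c-commands the reflexive but lies outside its binding domain — cannot bind it (Principle A).
— the witnesses: subject of the clause headed by 'asked'; c-commands the reflexive within its binding domain — allowed (Principle A).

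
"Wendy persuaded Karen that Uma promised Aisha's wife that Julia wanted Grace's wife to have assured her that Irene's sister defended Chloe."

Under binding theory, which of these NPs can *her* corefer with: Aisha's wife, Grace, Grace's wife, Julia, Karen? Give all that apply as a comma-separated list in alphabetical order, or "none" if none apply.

Aisha's wife, Grace, Julia, Karen

*her* is a pronoun; Principle B requires it to be free in its binding domain — the clause headed by 'assured'.
— Aisha's wife: object of the clause headed by 'promised'; c-commands the pronoun but lies outside its binding domain — allowed.
— Grace: possessor inside the subject DP of the clause headed by 'assured'; does not c-command the pronoun — Principle B does not apply; allowed.
— Grace's wife: subject of the clause headed by 'assured'; c-commands the pronoun within its binding domain — blocked (Principle B).
— Julia: subject of the clause headed by 'wanted'; c-commands the pronoun but lies outside its binding domain — allowed.
— Karen: object of the matrix clause; c-commands the pronoun but lies outside its binding domain — allowed.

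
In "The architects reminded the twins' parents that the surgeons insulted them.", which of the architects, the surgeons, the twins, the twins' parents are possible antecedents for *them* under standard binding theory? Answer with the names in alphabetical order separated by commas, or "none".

the architects, the twins, the twins' parents

*them* is a pronoun; Principle B requires it to be free in its binding domain — the clause headed by 'insulted'.
— the architects: subject of the matrix clause; c-commands the pronoun but lies outside its binding domain — allowed.
— the surgeons: subject of the clause headed by 'insulted'; c-commands the pronoun within its binding domain — blocked (Principle B).
— the twins: possessor inside the object DP of the matrix clause; does not c-command the pronoun — Principle B does not apply; allowed.
— the twins' parents: object of the matrix clause; c-commands the pronoun but lies outside its binding domain — allowed.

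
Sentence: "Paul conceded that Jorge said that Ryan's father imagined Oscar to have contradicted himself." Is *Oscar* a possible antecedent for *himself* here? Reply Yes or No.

*himself* is a reflexive; Principle A requires it to be bound within its binding domain — the clause headed by 'contradicted'.
— Oscar: subject of the clause headed by 'contradicted'; c-commands the reflexive within its binding domain — allowed (Principle A).

Yes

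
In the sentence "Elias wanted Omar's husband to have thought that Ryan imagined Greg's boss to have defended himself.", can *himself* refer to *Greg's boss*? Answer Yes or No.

*himself* is a reflexive; Principle A requires it to be bound within its binding domain — the clause headed by 'defended'.
— Greg's boss: subject of the clause headed by 'defended'; c-commands the reflexive within its binding domain — allowed (Principle A).

Yes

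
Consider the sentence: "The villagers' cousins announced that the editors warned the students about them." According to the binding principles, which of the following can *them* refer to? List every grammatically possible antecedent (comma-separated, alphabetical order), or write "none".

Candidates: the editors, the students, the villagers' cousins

*them* is a pronoun; Principle B requires it to be free in its binding domain — the clause headed by 'warned'.
— the editors: subject of the clause headed by 'warned'; c-commands the pronoun within its binding domain — blocked (Principle B).
— the students: object of the clause headed by 'warned'; c-commands the pronoun within its binding domain — blocked (Principle B).
— the villagers' cousins: subject of the matrix clause; c-commands the pronoun but lies outside its binding domain — allowed.

the villagers' cousins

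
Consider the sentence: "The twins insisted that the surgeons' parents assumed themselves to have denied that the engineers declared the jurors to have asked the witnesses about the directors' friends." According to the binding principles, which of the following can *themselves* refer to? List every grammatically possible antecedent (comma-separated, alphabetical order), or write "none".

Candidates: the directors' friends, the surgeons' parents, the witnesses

*themselves* is a reflexive; Principle A requires it to be bound within its binding domain — the clause headed by 'assumed'.
— the directors' friends: second object of the clause headed by 'asked'; does not c-command the reflexive — cannot bind it (Principle A).
— the surgeons' parents: subject of the clause headed by 'assumed'; c-commands the reflexive within its binding domain — allowed (Principle A).
— the witnesses: object of the clause headed by 'asked'; does not c-command the reflexive — cannot bind it (Principle A).

the surgeons' parents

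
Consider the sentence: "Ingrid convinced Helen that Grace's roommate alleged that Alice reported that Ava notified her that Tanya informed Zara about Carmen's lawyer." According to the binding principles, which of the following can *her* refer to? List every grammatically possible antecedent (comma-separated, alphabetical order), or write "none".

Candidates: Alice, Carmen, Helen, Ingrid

*her* is a pronoun; Principle B requires it to be free in its binding domain — the clause headed by 'notified'.
— Alice: subject of the clause headed by 'reported'; c-commands the pronoun but lies outside its binding domain — allowed.
— Carmen: possessor inside the second object DP of the clause headed by 'informed'; is c-commanded by the pronoun; coreference would bind this R-expression — blocked (Principle C).
— Helen: object of the matrix clause; c-commands the pronoun but lies outside its binding domain — allowed.
— Ingrid: subject of the matrix clause; c-commands the pronoun but lies outside its binding domain — allowed.

Alice, Helen, Ingrid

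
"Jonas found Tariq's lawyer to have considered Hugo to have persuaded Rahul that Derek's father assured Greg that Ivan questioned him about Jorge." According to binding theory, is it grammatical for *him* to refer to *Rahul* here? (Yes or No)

*Rahul* is an R-expression; Principle C requires it to be free (not bound by any c-commanding expression).
— him: object of the clause headed by 'questioned'; the pronoun does not c-command the R-expression — coreference allowed.

Yes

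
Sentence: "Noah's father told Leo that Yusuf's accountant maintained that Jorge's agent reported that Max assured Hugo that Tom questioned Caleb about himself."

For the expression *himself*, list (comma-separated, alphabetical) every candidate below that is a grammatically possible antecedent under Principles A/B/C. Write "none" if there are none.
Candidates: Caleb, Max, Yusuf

Caleb

*himself* is a reflexive; Principle A requires it to be bound within its binding domain — the clause headed by 'questioned'.
— Caleb: object of the clause headed by 'questioned'; c-commands the reflexive within its binding domain — allowed (Principle A).
— Max: subject of the clause headed by 'assured'; c-commands the reflexive but lies outside its binding domain — cannot bind it (Principle A).
— Yusuf: possessor inside the subject DP of the clause headed by 'maintained'; does not c-command the reflexive — cannot bind it (Principle A).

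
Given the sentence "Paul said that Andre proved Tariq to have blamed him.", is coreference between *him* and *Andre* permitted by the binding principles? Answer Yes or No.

Yes

*him* is a pronoun; Principle B requires it to be free in its binding domain — the clause headed by 'blamed'.
— Andre: subject of the clause headed by 'proved'; c-commands the pronoun but lies outside its binding domain — allowed.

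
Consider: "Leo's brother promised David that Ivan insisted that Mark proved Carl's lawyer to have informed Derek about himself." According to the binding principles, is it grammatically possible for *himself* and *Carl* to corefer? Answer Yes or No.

*himself* is a reflexive; Principle A requires it to be bound within its binding domain — the clause headed by 'informed'.
— Carl: possessor inside the subject DP of the clause headed by 'informed'; does not c-command the reflexive — cannot bind it (Principle A).

No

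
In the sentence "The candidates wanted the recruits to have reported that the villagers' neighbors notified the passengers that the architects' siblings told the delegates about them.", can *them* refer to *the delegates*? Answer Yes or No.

No

*them* is a pronoun; Principle B requires it to be free in its binding domain — the clause headed by 'told'.
— the delegates: object of the clause headed by 'told'; c-commands the pronoun within its binding domain — blocked (Principle B).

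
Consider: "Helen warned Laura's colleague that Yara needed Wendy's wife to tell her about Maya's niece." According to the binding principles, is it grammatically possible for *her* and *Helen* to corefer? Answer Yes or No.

Yes

*her* is a pronoun; Principle B requires it to be free in its binding domain — the clause headed by 'tell'.
— Helen: subject of the matrix clause; c-commands the pronoun but lies outside its binding domain — allowed.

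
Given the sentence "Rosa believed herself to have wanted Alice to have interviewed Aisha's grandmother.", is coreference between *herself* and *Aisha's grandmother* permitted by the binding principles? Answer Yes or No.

No

*herself* is a reflexive; Principle A requires it to be bound within its binding domain — the matrix clause.
— Aisha's grandmother: object of the clause headed by 'interviewed'; does not c-command the reflexive — cannot bind it (Principle A).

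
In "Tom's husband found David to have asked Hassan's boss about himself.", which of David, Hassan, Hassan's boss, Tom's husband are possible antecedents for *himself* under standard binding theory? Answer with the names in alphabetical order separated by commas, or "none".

*himself* is a reflexive; Principle A requires it to be bound within its binding domain — the clause headed by 'asked'.
— David: subject of the clause headed by 'asked'; c-commands the reflexive within its binding domain — allowed (Principle A).
— Hassan: possessor inside the object DP of the clause headed by 'asked'; does not c-command the reflexive — cannot bind it (Principle A).
— Hassan's boss: object of the clause headed by 'asked'; c-commands the reflexive within its binding domain — allowed (Principle A).
— Tom's husband: subject of the matrix clause; c-commands the reflexive but lies outside its binding domain — cannot bind it (Principle A).

David, Hassan's boss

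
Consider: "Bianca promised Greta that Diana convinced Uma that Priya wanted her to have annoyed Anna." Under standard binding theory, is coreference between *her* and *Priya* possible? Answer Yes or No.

No

*Priya* is an R-expression; Principle C requires it to be free (not bound by any c-commanding expression).
— her: subject of the clause headed by 'annoyed'; the R-expression locally c-commands the pronoun — coreference blocked (Principle B on the pronoun).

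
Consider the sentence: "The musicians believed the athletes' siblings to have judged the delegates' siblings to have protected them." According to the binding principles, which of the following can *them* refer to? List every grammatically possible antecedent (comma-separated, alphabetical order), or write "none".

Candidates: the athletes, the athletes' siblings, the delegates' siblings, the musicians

the athletes, the athletes' siblings, the musicians

*them* is a pronoun; Principle B requires it to be free in its binding domain — the clause headed by 'protected'.
— the athletes: possessor inside the subject DP of the clause headed by 'judged'; does not c-command the pronoun — Principle B does not apply; allowed.
— the athletes' siblings: subject of the clause headed by 'judged'; c-commands the pronoun but lies outside its binding domain — allowed.
— the delegates' siblings: subject of the clause headed by 'protected'; c-commands the pronoun within its binding domain — blocked (Principle B).
— the musicians: subject of the matrix clause; c-commands the pronoun but lies outside its binding domain — allowed.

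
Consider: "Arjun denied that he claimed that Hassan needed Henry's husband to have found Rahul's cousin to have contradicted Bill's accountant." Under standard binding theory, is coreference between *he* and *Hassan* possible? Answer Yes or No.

*Hassan* is an R-expression; Principle C requires it to be free (not bound by any c-commanding expression).
— he: subject of the clause headed by 'claimed'; the pronoun c-commands the R-expression — coreference blocked (Principle C).

No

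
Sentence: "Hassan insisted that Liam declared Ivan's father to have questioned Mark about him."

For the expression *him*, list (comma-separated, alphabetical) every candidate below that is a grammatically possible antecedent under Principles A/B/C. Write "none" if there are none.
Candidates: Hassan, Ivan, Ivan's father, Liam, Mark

*him* is a pronoun; Principle B requires it to be free in its binding domain — the clause headed by 'questioned'.
— Hassan: subject of the matrix clause; c-commands the pronoun but lies outside its binding domain — allowed.
— Ivan: possessor inside the subject DP of the clause headed by 'questioned'; does not c-command the pronoun — Principle B does not apply; allowed.
— Ivan's father: subject of the clause headed by 'questioned'; c-commands the pronoun within its binding domain — blocked (Principle B).
— Liam: subject of the clause headed by 'declared'; c-commands the pronoun but lies outside its binding domain — allowed.
— Mark: object of the clause headed by 'questioned'; c-commands the pronoun within its binding domain — blocked (Principle B).

Hassan, Ivan, Liam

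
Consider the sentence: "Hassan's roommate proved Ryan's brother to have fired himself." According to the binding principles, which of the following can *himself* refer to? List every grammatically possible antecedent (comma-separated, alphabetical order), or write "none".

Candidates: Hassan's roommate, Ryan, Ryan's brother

Ryan's brother

*himself* is a reflexive; Principle A requires it to be bound within its binding domain — the clause headed by 'fired'.
— Hassan's roommate: subject of the matrix clause; c-commands the reflexive but lies outside its binding domain — cannot bind it (Principle A).
— Ryan: possessor inside the subject DP of the clause headed by 'fired'; does not c-command the reflexive — cannot bind it (Principle A).
— Ryan's brother: subject of the clause headed by 'fired'; c-commands the reflexive within its binding domain — allowed (Principle A).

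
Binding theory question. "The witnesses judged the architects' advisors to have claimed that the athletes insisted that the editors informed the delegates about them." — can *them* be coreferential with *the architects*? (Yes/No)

Yes

*them* is a pronoun; Principle B requires it to be free in its binding domain — the clause headed by 'informed'.
— the architects: possessor inside the subject DP of the clause headed by 'claimed'; does not c-command the pronoun — Principle B does not apply; allowed.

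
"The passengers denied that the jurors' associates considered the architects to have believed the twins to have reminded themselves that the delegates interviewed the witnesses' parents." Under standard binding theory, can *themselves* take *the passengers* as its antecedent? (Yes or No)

No

*themselves* is a reflexive; Principle A requires it to be bound within its binding domain — the clause headed by 'reminded'.
— the passengers: subject of the matrix clause; c-commands the reflexive but lies outside its binding domain — cannot bind it (Principle A).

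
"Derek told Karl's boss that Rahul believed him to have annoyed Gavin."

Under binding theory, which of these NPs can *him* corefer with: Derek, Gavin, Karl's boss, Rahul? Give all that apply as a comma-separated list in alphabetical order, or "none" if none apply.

Derek, Karl's boss

*him* is a pronoun; Principle B requires it to be free in its binding domain — the clause headed by 'believed'.
— Derek: subject of the matrix clause; c-commands the pronoun but lies outside its binding domain — allowed.
— Gavin: object of the clause headed by 'annoyed'; is c-commanded by the pronoun; coreference would bind this R-expression — blocked (Principle C).
— Karl's boss: object of the matrix clause; c-commands the pronoun but lies outside its binding domain — allowed.
— Rahul: subject of the clause headed by 'believed'; c-commands the pronoun within its binding domain — blocked (Principle B).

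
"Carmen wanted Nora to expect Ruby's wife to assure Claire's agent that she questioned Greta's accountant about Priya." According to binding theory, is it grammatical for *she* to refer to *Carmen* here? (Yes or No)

Yes

*Carmen* is an R-expression; Principle C requires it to be free (not bound by any c-commanding expression).
— she: subject of the clause headed by 'questioned'; the pronoun does not c-command the R-expression — coreference allowed.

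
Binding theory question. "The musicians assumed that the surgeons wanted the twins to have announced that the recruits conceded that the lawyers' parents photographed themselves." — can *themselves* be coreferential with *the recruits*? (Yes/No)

*themselves* is a reflexive; Principle A requires it to be bound within its binding domain — the clause headed by 'photographed'.
— the recruits: subject of the clause headed by 'conceded'; c-commands the reflexive but lies outside its binding domain — cannot bind it (Principle A).

No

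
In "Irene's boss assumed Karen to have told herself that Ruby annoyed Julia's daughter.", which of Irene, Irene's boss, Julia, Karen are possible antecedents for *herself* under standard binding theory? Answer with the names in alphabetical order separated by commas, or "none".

Karen

*herself* is a reflexive; Principle A requires it to be bound within its binding domain — the clause headed by 'told'.
— Irene: possessor inside the subject DP of the matrix clause; does not c-command the reflexive — cannot bind it (Principle A).
— Irene's boss: subject of the matrix clause; c-commands the reflexive but lies outside its binding domain — cannot bind it (Principle A).
— Julia: possessor inside the object DP of the clause headed by 'annoyed'; does not c-command the reflexive — cannot bind it (Principle A).
— Karen: subject of the clause headed by 'told'; c-commands the reflexive within its binding domain — allowed (Principle A).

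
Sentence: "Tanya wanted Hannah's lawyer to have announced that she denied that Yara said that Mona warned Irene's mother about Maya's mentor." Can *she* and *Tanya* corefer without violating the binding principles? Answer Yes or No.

*Tanya* is an R-expression; Principle C requires it to be free (not bound by any c-commanding expression).
— she: subject of the clause headed by 'denied'; the pronoun does not c-command the R-expression — coreference allowed.

Yes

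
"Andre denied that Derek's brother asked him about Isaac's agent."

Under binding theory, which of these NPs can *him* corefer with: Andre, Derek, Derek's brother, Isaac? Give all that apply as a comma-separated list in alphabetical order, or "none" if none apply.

*him* is a pronoun; Principle B requires it to be free in its binding domain — the clause headed by 'asked'.
— Andre: subject of the matrix clause; c-commands the pronoun but lies outside its binding domain — allowed.
— Derek: possessor inside the subject DP of the clause headed by 'asked'; does not c-command the pronoun — Principle B does not apply; allowed.
— Derek's brother: subject of the clause headed by 'asked'; c-commands the pronoun within its binding domain — blocked (Principle B).
— Isaac: possessor inside the second object DP of the clause headed by 'asked'; is c-commanded by the pronoun; coreference would bind this R-expression — blocked (Principle C).

Andre, Derek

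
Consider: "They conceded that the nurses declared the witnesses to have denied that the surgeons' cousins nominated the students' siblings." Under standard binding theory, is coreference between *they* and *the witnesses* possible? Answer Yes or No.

No

*the witnesses* is an R-expression; Principle C requires it to be free (not bound by any c-commanding expression).
— they: subject of the matrix clause; the pronoun c-commands the R-expression — coreference blocked (Principle C).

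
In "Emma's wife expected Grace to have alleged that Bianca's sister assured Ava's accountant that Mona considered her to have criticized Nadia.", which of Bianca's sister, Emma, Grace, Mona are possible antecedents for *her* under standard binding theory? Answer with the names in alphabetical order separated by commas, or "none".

Bianca's sister, Emma, Grace

*her* is a pronoun; Principle B requires it to be free in its binding domain — the clause headed by 'considered'.
— Bianca's sister: subject of the clause headed by 'assured'; c-commands the pronoun but lies outside its binding domain — allowed.
— Emma: possessor inside the subject DP of the matrix clause; does not c-command the pronoun — Principle B does not apply; allowed.
— Grace: subject of the clause headed by 'alleged'; c-commands the pronoun but lies outside its binding domain — allowed.
— Mona: subject of the clause headed by 'considered'; c-commands the pronoun within its binding domain — blocked (Principle B).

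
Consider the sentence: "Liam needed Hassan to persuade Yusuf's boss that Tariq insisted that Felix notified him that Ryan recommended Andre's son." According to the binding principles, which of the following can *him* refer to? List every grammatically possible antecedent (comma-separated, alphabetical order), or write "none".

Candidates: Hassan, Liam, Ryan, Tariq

Hassan, Liam, Tariq

*him* is a pronoun; Principle B requires it to be free in its binding domain — the clause headed by 'notified'.
— Hassan: subject of the clause headed by 'persuade'; c-commands the pronoun but lies outside its binding domain — allowed.
— Liam: subject of the matrix clause; c-commands the pronoun but lies outside its binding domain — allowed.
— Ryan: subject of the clause headed by 'recommended'; is c-commanded by the pronoun; coreference would bind this R-expression — blocked (Principle C).
— Tariq: subject of the clause headed by 'insisted'; c-commands the pronoun but lies outside its binding domain — allowed.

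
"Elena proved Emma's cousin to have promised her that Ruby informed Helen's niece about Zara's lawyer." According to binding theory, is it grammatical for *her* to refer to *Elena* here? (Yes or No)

Yes

*Elena* is an R-expression; Principle C requires it to be free (not bound by any c-commanding expression).
— her: object of the clause headed by 'promised'; the pronoun does not c-command the R-expression — coreference allowed.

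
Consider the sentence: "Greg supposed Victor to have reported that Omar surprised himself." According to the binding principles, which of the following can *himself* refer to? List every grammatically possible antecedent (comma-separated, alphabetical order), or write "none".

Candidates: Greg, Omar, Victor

*himself* is a reflexive; Principle A requires it to be bound within its binding domain — the clause headed by 'surprised'.
— Greg: subject of the matrix clause; c-commands the reflexive but lies outside its binding domain — cannot bind it (Principle A).
— Omar: subject of the clause headed by 'surprised'; c-commands the reflexive within its binding domain — allowed (Principle A).
— Victor: subject of the clause headed by 'reported'; c-commands the reflexive but lies outside its binding domain — cannot bind it (Principle A).

Omar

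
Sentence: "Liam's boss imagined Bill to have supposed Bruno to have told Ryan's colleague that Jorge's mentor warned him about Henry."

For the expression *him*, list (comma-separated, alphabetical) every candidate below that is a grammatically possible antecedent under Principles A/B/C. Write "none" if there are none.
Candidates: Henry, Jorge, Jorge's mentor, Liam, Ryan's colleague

*him* is a pronoun; Principle B requires it to be free in its binding domain — the clause headed by 'warned'.
— Henry: second object of the clause headed by 'warned'; is c-commanded by the pronoun; coreference would bind this R-expression — blocked (Principle C).
— Jorge: possessor inside the subject DP of the clause headed by 'warned'; does not c-command the pronoun — Principle B does not apply; allowed.
— Jorge's mentor: subject of the clause headed by 'warned'; c-commands the pronoun within its binding domain — blocked (Principle B).
— Liam: possessor inside the subject DP of the matrix clause; does not c-command the pronoun — Principle B does not apply; allowed.
— Ryan's colleague: object of the clause headed by 'told'; c-commands the pronoun but lies outside its binding domain — allowed.

Jorge, Liam, Ryan's colleague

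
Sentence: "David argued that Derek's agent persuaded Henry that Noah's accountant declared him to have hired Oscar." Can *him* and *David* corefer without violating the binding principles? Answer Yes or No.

Yes

*David* is an R-expression; Principle C requires it to be free (not bound by any c-commanding expression).
— him: subject of the clause headed by 'hired'; the pronoun does not c-command the R-expression — coreference allowed.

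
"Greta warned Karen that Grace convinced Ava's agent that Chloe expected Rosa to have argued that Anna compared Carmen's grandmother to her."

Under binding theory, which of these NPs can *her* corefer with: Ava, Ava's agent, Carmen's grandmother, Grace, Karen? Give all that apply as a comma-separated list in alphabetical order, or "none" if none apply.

*her* is a pronoun; Principle B requires it to be free in its binding domain — the clause headed by 'compared'.
— Ava: possessor inside the object DP of the clause headed by 'convinced'; does not c-command the pronoun — Principle B does not apply; allowed.
— Ava's agent: object of the clause headed by 'convinced'; c-commands the pronoun but lies outside its binding domain — allowed.
— Carmen's grandmother: object of the clause headed by 'compared'; c-commands the pronoun within its binding domain — blocked (Principle B).
— Grace: subject of the clause headed by 'convinced'; c-commands the pronoun but lies outside its binding domain — allowed.
— Karen: object of the matrix clause; c-commands the pronoun but lies outside its binding domain — allowed.

Ava, Ava's agent, Grace, Karen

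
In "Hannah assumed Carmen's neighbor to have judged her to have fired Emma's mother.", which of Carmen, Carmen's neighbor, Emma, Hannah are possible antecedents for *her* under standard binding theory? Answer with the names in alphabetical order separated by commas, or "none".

*her* is a pronoun; Principle B requires it to be free in its binding domain — the clause headed by 'judged'.
— Carmen: possessor inside the subject DP of the clause headed by 'judged'; does not c-command the pronoun — Principle B does not apply; allowed.
— Carmen's neighbor: subject of the clause headed by 'judged'; c-commands the pronoun within its binding domain — blocked (Principle B).
— Emma: possessor inside the object DP of the clause headed by 'fired'; is c-commanded by the pronoun; coreference would bind this R-expression — blocked (Principle C).
— Hannah: subject of the matrix clause; c-commands the pronoun but lies outside its binding domain — allowed.

Carmen, Hannah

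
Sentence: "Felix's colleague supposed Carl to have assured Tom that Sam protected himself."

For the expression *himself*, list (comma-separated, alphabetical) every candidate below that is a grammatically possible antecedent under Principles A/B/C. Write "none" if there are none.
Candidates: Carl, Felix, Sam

Sam

*himself* is a reflexive; Principle A requires it to be bound within its binding domain — the clause headed by 'protected'.
— Carl: subject of the clause headed by 'assured'; c-commands the reflexive but lies outside its binding domain — cannot bind it (Principle A).
— Felix: possessor inside the subject DP of the matrix clause; does not c-command the reflexive — cannot bind it (Principle A).
— Sam: subject of the clause headed by 'protected'; c-commands the reflexive within its binding domain — allowed (Principle A).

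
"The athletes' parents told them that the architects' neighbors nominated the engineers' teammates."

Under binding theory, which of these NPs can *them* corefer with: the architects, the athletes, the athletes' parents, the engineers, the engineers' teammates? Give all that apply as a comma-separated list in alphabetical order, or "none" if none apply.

the athletes

*them* is a pronoun; Principle B requires it to be free in its binding domain — the matrix clause.
— the architects: possessor inside the subject DP of the clause headed by 'nominated'; is c-commanded by the pronoun; coreference would bind this R-expression — blocked (Principle C).
— the athletes: possessor inside the subject DP of the matrix clause; does not c-command the pronoun — Principle B does not apply; allowed.
— the athletes' parents: subject of the matrix clause; c-commands the pronoun within its binding domain — blocked (Principle B).
— the engineers: possessor inside the object DP of the clause headed by 'nominated'; is c-commanded by the pronoun; coreference would bind this R-expression — blocked (Principle C).
— the engineers' teammates: object of the clause headed by 'nominated'; is c-commanded by the pronoun; coreference would bind this R-expression — blocked (Principle C).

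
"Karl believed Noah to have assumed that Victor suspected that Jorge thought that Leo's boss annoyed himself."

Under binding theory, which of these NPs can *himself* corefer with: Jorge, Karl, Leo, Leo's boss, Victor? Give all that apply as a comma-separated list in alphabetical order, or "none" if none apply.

Leo's boss

*himself* is a reflexive; Principle A requires it to be bound within its binding domain — the clause headed by 'annoyed'.
— Jorge: subject of the clause headed by 'thought'; c-commands the reflexive but lies outside its binding domain — cannot bind it (Principle A).
— Karl: subject of the matrix clause; c-commands the reflexive but lies outside its binding domain — cannot bind it (Principle A).
— Leo: possessor inside the subject DP of the clause headed by 'annoyed'; does not c-command the reflexive — cannot bind it (Principle A).
— Leo's boss: subject of the clause headed by 'annoyed'; c-commands the reflexive within its binding domain — allowed (Principle A).
— Victor: subject of the clause headed by 'suspected'; c-commands the reflexive but lies outside its binding domain — cannot bind it (Principle A).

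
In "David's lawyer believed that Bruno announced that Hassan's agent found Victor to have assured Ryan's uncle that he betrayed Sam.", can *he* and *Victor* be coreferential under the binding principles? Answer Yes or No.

*Victor* is an R-expression; Principle C requires it to be free (not bound by any c-commanding expression).
— he: subject of the clause headed by 'betrayed'; the pronoun does not c-command the R-expression — coreference allowed.

Yes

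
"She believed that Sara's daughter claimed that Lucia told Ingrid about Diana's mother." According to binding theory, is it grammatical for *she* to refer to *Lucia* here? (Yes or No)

*Lucia* is an R-expression; Principle C requires it to be free (not bound by any c-commanding expression).
— she: subject of the matrix clause; the pronoun c-commands the R-expression — coreference blocked (Principle C).

No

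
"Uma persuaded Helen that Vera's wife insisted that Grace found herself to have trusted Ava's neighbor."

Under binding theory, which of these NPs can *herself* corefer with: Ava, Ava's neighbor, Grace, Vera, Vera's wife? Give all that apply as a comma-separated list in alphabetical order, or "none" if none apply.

Grace

*herself* is a reflexive; Principle A requires it to be bound within its binding domain — the clause headed by 'found'.
— Ava: possessor inside the object DP of the clause headed by 'trusted'; does not c-command the reflexive — cannot bind it (Principle A).
— Ava's neighbor: object of the clause headed by 'trusted'; does not c-command the reflexive — cannot bind it (Principle A).
— Grace: subject of the clause headed by 'found'; c-commands the reflexive within its binding domain — allowed (Principle A).
— Vera: possessor inside the subject DP of the clause headed by 'insisted'; does not c-command the reflexive — cannot bind it (Principle A).
— Vera's wife: subject of the clause headed by 'insisted'; c-commands the reflexive but lies outside its binding domain — cannot bind it (Principle A).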